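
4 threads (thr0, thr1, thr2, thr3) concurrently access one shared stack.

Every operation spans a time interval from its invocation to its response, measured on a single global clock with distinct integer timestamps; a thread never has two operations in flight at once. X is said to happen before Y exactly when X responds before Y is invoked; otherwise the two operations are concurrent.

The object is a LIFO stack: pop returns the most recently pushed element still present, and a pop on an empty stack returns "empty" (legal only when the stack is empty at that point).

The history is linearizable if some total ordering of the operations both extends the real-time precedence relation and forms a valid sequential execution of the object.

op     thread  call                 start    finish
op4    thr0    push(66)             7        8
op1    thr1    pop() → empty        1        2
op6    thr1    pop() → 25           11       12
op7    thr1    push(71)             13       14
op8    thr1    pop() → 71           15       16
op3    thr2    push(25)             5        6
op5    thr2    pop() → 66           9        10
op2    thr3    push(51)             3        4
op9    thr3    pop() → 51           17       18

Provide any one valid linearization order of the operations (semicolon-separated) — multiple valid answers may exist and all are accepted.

step 1: op1 pop() → empty — stack <>
step 2: op2 push(51) — stack <51>
step 3: op3 push(25) — stack <51,25>
step 4: op4 push(66) — stack <51,25,66>
step 5: op5 pop() → 66 — stack <51,25>
step 6: op6 pop() → 25 — stack <51>
step 7: op7 push(71) — stack <51,71>
step 8: op8 pop() → 71 — stack <51>
step 9: op9 pop() → 51 — stack <>

op1; op2; op3; op4; op5; op6; op7; op8; op9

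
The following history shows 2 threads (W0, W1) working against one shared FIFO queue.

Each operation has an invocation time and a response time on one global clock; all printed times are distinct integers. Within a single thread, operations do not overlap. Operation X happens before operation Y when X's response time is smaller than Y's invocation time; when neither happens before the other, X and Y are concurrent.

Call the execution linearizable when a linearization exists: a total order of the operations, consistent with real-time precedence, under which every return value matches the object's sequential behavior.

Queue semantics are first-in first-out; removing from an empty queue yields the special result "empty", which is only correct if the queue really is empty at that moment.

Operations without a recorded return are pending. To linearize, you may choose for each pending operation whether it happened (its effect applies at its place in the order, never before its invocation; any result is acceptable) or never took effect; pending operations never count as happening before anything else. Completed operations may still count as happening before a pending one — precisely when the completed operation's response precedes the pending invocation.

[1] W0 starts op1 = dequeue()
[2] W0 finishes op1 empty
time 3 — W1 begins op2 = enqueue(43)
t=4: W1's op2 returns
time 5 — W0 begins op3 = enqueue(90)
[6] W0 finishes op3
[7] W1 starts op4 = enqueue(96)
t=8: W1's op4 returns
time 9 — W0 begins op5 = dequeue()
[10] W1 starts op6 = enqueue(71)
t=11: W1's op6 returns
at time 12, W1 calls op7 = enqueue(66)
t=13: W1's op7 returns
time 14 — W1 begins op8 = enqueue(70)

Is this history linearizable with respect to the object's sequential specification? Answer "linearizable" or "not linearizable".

linearizable

witness order: op1, op2, op3, op4, op5, op6, op7
step 1: op1 dequeue() → empty — queue <>
step 2: op2 enqueue(43) — queue <43>
step 3: op3 enqueue(90) — queue <43,90>
step 4: op4 enqueue(96) — queue <43,90,96>
step 5: op5 dequeue() (pending, included) — queue <90,96>
step 6: op6 enqueue(71) — queue <90,96,71>
step 7: op7 enqueue(66) — queue <90,96,71,66>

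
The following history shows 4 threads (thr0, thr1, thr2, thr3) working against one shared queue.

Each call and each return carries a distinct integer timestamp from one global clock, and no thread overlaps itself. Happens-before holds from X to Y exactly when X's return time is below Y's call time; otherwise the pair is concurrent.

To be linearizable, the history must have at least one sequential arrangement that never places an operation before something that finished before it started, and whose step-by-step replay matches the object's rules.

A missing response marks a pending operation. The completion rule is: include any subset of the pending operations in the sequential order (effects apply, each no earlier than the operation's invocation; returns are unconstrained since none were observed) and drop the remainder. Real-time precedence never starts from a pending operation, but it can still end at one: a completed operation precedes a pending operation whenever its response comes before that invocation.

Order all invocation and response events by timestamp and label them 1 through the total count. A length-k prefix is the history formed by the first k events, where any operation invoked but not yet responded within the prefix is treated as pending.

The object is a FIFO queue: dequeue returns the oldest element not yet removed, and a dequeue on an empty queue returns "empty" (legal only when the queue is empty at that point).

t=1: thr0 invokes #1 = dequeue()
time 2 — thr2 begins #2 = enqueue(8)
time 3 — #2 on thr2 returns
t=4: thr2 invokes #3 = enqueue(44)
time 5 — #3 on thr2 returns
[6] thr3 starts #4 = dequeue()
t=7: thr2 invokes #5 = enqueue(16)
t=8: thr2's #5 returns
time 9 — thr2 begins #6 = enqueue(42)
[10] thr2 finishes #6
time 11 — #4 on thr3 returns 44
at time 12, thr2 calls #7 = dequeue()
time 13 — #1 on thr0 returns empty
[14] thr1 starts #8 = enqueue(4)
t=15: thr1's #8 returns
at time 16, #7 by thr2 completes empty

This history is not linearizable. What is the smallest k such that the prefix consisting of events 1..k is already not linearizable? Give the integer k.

13

one valid order for events 1..12 is #2, #1, #3, #4, #5, #6:
after step 1 (#2 enqueue(8)): queue <8>
after step 2 (#1 dequeue() (pending, included)): queue <>
after step 3 (#3 enqueue(44)): queue <44>
after step 4 (#4 dequeue() → 44): queue <>
after step 5 (#5 enqueue(16)): queue <16>
after step 6 (#6 enqueue(42)): queue <16,42>
adding event 13 (#1 responds at 13) leaves no legal real-time order
include/drop combinations of the 1 pending operation (#7) were all tried; none helps
take #1, #2, #3, #4, #5, #6 (pending dropped): step 4 already fails, because #4 dequeue() → 44 cannot occur there
take #1, #2, #3, #5, #4, #6 (pending dropped): step 5 already fails, because #4 dequeue() → 44 cannot occur there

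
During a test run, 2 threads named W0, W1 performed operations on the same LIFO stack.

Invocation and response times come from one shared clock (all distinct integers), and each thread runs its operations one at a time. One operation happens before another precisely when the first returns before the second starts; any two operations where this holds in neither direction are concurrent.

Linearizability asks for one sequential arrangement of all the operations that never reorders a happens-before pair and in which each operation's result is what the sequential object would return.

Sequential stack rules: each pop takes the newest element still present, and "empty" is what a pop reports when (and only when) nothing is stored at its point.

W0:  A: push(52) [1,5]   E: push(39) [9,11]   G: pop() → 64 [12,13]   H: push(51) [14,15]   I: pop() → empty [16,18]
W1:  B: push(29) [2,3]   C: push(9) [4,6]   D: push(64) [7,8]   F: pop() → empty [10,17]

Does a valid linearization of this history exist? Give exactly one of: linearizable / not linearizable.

not linearizable

through event 16 a valid linearization exists; event 17 (F responding at time 17) ends that
12 orders of the 8 completed LIFO stack ops respect real time; none is legal
every completion of the 1 pending operation (I) was checked; none linearizes
for example A, B, C, D, E, F, G, H (pending dropped) fails at step 6: F pop() → empty is not legal there
for example A, B, C, D, E, G, F, H (pending dropped) fails at step 6: G pop() → 64 is not legal there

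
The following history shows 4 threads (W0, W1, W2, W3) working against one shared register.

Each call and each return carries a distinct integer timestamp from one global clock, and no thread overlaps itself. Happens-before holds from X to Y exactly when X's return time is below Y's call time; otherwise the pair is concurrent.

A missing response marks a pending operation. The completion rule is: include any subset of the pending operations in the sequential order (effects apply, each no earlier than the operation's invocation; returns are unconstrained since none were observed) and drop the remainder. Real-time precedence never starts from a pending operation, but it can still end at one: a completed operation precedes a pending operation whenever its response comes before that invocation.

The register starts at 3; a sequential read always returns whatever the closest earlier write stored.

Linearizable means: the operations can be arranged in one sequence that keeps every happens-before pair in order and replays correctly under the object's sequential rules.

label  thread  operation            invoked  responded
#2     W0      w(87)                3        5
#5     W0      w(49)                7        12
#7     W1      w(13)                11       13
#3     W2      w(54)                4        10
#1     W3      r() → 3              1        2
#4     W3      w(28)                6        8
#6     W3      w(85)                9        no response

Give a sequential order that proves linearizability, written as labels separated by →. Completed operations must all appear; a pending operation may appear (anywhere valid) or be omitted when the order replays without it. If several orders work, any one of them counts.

1. #1 r() → 3, leaving value 3
2. #2 w(87), leaving value 87
3. #3 w(54), leaving value 54
4. #4 w(28), leaving value 28
5. #5 w(49), leaving value 49
6. #6 w(85) (pending, included), leaving value 85
7. #7 w(13), leaving value 13

#1 → #2 → #3 → #4 → #5 → #6 → #7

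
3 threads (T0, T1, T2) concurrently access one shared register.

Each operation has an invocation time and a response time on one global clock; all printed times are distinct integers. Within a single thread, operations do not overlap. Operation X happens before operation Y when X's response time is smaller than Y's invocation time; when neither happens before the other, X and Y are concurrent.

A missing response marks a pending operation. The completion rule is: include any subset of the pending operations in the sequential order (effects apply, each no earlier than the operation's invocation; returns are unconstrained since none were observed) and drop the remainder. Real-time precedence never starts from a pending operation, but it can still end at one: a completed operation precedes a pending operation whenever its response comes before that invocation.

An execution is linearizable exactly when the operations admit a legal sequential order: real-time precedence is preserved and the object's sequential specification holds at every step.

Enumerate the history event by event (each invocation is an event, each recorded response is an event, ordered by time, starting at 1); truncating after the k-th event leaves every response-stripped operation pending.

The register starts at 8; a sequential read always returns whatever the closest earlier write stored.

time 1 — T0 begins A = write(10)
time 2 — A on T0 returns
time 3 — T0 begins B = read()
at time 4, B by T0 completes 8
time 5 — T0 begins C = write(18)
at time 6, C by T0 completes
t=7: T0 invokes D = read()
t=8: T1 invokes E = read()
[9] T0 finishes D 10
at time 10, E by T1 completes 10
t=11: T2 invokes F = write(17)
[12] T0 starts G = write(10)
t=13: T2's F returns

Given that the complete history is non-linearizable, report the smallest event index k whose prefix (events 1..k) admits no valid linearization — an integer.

a valid linearization of events 1..3 exists, for instance A:
after step 1 (A write(10)): value 10
once event 4 joins (B's response, time 4), exhaustive search finds no witness
for example A, B fails at step 2: B read() → 8 is not legal there

4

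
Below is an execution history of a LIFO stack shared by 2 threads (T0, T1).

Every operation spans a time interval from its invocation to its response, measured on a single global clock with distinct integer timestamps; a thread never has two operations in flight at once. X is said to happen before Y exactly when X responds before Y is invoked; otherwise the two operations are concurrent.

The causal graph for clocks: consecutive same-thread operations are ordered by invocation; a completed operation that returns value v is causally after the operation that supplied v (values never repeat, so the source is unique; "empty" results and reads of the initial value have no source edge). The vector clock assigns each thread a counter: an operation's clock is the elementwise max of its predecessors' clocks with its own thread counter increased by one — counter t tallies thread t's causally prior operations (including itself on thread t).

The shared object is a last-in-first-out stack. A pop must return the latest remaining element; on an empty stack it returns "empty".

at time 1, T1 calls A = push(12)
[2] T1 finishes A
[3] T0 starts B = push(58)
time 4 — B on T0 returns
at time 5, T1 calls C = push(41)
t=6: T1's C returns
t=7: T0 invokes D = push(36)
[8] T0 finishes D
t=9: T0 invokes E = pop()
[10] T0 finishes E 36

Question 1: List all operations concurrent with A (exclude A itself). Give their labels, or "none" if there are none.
none

concurrent with A ([1,2]): every op whose interval crosses 1..2
B [3,4]: after
C [5,6]: after
D [7,8]: after
E [9,10]: after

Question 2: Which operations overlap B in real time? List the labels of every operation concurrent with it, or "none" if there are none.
none

overlap test against B [3,4]: concurrent iff the interval meets 3..4
A [1,2]: before
C [5,6]: after
D [7,8]: after
E [9,10]: after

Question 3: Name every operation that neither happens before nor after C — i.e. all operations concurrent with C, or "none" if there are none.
none

C spans [5,6]; an op avoiding the whole window 5..6 is ordered, any other is concurrent
A [1,2]: before
B [3,4]: before
D [7,8]: after
E [9,10]: after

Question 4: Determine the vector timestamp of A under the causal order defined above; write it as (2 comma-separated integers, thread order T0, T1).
(0, 1)

A (invocation 1): nothing precedes it; T1's component alone gives (0, 1)
B (invocation 3): nothing precedes it; T0's component alone gives (1, 0)
merge at C (invoked 5): VC(A)=(0, 1), own-thread bump on T1 → (0, 2)
merge at D (invoked 7): VC(B)=(1, 0), own-thread bump on T0 → (2, 0)
merge at E (invoked 9): VC(D)=(2, 0), own-thread bump on T0 → (3, 0)
target: VC(A) = (0, 1)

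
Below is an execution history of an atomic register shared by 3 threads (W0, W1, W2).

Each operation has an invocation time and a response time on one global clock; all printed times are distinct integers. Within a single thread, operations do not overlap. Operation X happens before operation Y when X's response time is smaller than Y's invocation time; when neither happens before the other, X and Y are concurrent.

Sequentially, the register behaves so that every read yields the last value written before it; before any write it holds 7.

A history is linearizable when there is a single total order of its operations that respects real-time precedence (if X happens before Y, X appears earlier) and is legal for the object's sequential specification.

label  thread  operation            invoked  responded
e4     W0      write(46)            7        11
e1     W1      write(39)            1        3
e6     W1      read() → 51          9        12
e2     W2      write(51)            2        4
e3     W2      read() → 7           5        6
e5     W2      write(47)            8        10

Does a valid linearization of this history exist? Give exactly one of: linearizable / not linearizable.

not linearizable

events 1..5 are fine; event 6 — the response of e3 at time 6 — makes the prefix non-linearizable
real-time-consistent orders of the 3 completed operations: 2 — all fail the atomic register replay
e.g. e1, e2, e3: illegal at step 3, since e3 read() → 7 cannot apply there
e.g. e2, e1, e3: illegal at step 3, since e3 read() → 7 cannot apply there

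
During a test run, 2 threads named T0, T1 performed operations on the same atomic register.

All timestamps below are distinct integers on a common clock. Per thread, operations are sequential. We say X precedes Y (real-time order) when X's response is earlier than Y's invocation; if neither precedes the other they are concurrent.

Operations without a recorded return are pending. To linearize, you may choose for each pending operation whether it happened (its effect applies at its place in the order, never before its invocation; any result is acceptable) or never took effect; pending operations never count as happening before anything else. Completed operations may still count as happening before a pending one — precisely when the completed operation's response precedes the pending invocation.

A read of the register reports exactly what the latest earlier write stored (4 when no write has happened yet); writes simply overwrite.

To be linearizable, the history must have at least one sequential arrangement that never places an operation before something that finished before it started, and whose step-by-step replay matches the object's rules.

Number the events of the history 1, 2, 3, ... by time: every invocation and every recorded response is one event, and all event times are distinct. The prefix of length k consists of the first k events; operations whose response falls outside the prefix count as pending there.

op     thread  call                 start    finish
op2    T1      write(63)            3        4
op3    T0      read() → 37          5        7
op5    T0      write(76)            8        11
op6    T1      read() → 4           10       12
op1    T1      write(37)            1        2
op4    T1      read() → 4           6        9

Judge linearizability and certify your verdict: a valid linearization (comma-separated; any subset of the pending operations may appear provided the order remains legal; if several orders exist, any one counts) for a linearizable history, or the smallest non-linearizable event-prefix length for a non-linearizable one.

not linearizable — minimal violating prefix: 7 events

the violation lands at event 7, op3's response at time 7: events 1..6 linearize, events 1..7 do not
one real-time candidate order over the 3 completed operations — the atomic register replay rejects it
every completion of the 1 pending operation (op4) was checked; none linearizes
one such order, op1, op2, op3 (pending dropped), breaks at step 3 where op3 read() → 37 is illegal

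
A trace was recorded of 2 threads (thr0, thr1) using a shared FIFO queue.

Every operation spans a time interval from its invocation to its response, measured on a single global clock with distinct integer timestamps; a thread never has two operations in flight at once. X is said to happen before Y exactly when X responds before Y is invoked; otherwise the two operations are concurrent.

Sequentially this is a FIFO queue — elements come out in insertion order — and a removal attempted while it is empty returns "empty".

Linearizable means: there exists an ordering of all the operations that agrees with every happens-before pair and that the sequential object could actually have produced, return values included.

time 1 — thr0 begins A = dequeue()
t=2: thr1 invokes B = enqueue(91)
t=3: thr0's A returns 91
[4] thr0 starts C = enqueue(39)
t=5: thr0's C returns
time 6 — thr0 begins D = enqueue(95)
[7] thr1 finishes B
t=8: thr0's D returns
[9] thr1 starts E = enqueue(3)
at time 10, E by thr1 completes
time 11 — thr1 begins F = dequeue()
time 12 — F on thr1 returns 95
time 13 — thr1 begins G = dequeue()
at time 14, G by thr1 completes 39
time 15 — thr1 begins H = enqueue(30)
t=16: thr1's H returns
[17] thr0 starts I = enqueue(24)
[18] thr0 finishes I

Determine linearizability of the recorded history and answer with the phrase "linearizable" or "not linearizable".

events 1..11 are fine; event 12 — the response of F at time 12 — makes the prefix non-linearizable
no legal order exists: 4 real-time-consistent candidates over 6 completed FIFO queue operations, all rejected
one such order, A, B, C, D, E, F, breaks at step 1 where A dequeue() → 91 is illegal
one such order, A, C, B, D, E, F, breaks at step 1 where A dequeue() → 91 is illegal

not linearizable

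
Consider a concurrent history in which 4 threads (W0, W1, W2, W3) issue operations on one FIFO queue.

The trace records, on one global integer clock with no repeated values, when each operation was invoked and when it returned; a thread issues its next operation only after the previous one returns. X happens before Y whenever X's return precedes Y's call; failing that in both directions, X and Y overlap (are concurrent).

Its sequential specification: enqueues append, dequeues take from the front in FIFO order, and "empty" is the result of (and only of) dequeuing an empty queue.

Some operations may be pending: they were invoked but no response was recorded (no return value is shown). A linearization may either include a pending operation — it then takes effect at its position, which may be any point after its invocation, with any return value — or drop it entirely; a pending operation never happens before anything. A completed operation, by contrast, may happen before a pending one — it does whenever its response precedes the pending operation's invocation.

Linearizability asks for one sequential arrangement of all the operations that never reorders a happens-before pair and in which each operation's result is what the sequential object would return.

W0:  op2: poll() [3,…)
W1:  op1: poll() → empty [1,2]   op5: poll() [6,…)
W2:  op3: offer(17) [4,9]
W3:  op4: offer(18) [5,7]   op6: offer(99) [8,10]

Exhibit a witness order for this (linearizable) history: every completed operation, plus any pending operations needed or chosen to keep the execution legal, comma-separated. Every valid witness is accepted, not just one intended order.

1. op1 poll() → empty, leaving queue <>
2. op2 poll() (pending, included), leaving queue <>
3. op3 offer(17), leaving queue <17>
4. op4 offer(18), leaving queue <17,18>
5. op5 poll() (pending, included), leaving queue <18>
6. op6 offer(99), leaving queue <18,99>

op1, op2, op3, op4, op5, op6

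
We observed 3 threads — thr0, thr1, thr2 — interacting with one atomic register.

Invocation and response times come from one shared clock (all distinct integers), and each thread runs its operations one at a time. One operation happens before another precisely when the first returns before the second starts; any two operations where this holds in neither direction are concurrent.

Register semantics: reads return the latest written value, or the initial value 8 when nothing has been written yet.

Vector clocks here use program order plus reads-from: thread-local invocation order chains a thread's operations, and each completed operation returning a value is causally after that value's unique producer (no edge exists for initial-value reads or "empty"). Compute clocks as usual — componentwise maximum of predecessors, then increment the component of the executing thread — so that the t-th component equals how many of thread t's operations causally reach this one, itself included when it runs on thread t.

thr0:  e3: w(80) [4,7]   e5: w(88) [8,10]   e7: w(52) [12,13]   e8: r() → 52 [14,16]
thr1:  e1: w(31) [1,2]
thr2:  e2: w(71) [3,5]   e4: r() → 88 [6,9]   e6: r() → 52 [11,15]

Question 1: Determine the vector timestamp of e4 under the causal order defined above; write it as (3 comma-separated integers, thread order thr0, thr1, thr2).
(2, 0, 2)

VC(e2, invoked at 3): no causal predecessors; +1 on thr2 → (0, 0, 1)
VC(e1, invoked at 1): no causal predecessors; +1 on thr1 → (0, 1, 0)
VC(e3, invoked at 4): no causal predecessors; +1 on thr0 → (1, 0, 0)
VC(e5, invoked at 8): max of VC(e3)=(1, 0, 0), then +1 on thread thr0 → (2, 0, 0)
VC(e7, invoked at 12): max of VC(e5)=(2, 0, 0), then +1 on thread thr0 → (3, 0, 0)
VC(e4, invoked at 6): max of VC(e2)=(0, 0, 1), VC(e5)=(2, 0, 0), then +1 on thread thr2 → (2, 0, 2)
VC(e8, invoked at 14): max of VC(e7)=(3, 0, 0), then +1 on thread thr0 → (4, 0, 0)
VC(e6, invoked at 11): max of VC(e4)=(2, 0, 2), VC(e7)=(3, 0, 0), then +1 on thread thr2 → (3, 0, 3)
target: VC(e4) = (2, 0, 2)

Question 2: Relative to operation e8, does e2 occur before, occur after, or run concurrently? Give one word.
before

e2 spans [3,5], e8 spans [14,16]
resp(e2)=5 < inv(e8)=14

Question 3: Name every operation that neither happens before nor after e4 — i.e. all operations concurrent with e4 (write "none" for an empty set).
e3, e5

overlap test against e4 [6,9]: concurrent iff the interval meets 6..9
e1 [1,2]: before
e2 [3,5]: before
e3 [4,7]: concurrent
e5 [8,10]: concurrent
e6 [11,15]: after
e7 [12,13]: after
e8 [14,16]: after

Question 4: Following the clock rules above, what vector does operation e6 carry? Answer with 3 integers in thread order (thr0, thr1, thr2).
(3, 0, 3)

root op e2, invoked 3: fresh clock plus thr2's own tick → (0, 0, 1)
root op e1, invoked 1: fresh clock plus thr1's own tick → (0, 1, 0)
root op e3, invoked 4: fresh clock plus thr0's own tick → (1, 0, 0)
merge at e5 (invoked 8): VC(e3)=(1, 0, 0), own-thread bump on thr0 → (2, 0, 0)
merge at e7 (invoked 12): VC(e5)=(2, 0, 0), own-thread bump on thr0 → (3, 0, 0)
merge at e4 (invoked 6): VC(e2)=(0, 0, 1), VC(e5)=(2, 0, 0), own-thread bump on thr2 → (2, 0, 2)
merge at e8 (invoked 14): VC(e7)=(3, 0, 0), own-thread bump on thr0 → (4, 0, 0)
merge at e6 (invoked 11): VC(e4)=(2, 0, 2), VC(e7)=(3, 0, 0), own-thread bump on thr2 → (3, 0, 3)
target: VC(e6) = (3, 0, 3)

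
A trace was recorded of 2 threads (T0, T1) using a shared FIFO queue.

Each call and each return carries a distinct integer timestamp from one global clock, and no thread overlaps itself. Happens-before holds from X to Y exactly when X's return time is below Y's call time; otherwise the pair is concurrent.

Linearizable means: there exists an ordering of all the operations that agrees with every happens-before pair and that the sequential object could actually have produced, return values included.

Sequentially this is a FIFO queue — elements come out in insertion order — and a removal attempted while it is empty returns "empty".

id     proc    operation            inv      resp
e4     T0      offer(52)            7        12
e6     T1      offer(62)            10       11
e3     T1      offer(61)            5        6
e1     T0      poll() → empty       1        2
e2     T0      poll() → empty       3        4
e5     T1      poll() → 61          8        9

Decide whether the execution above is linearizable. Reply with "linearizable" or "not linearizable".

one valid linearization: e1, e2, e3, e4, e5, e6
1. e1 poll() → empty, leaving queue <>
2. e2 poll() → empty, leaving queue <>
3. e3 offer(61), leaving queue <61>
4. e4 offer(52), leaving queue <61,52>
5. e5 poll() → 61, leaving queue <52>
6. e6 offer(62), leaving queue <52,62>

linearizable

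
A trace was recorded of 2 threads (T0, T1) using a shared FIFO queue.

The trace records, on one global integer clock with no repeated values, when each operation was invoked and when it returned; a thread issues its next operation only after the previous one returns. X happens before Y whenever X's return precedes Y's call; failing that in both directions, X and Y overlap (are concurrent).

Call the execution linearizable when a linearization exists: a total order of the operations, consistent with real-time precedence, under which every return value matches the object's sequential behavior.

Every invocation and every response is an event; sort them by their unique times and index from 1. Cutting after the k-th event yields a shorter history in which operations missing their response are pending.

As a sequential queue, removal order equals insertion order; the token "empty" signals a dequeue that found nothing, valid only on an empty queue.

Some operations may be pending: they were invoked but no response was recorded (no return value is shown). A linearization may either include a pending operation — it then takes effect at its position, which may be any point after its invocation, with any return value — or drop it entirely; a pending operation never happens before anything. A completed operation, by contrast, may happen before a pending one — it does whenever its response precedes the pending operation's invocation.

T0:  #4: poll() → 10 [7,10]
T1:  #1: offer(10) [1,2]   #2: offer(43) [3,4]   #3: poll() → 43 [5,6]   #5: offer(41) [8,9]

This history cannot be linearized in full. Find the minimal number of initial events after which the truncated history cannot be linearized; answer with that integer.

6

events 1..5 are linearizable, e.g. via #1, #2:
step 1: #1 offer(10) — queue <10>
step 2: #2 offer(43) — queue <10,43>
event 6 — #3's response, time 6 — after it, nothing linearizes
e.g. #1, #2, #3: illegal at step 3, since #3 poll() → 43 cannot apply there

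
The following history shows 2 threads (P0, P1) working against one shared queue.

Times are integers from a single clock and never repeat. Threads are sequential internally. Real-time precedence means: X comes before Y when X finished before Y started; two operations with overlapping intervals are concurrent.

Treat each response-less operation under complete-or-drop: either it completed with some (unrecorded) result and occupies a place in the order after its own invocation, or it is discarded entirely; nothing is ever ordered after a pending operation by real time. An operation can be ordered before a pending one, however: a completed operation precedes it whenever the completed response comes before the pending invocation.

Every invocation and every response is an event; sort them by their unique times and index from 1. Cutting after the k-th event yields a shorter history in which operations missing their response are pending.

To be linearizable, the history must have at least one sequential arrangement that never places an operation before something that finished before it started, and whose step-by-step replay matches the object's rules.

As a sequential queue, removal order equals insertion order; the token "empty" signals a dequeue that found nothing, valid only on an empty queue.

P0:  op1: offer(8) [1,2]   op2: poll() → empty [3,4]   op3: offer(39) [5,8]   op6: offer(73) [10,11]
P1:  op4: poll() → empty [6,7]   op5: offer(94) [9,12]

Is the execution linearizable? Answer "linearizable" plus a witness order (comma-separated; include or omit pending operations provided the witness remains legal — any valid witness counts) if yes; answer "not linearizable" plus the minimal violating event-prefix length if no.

through event 3 a valid linearization exists; event 4 (op2 responding at time 4) ends that
a single order respects real time; the 2 completed queue operations fail replay along it
e.g. op1, op2: illegal at step 2, since op2 poll() → empty cannot apply there

not linearizable — minimal violating prefix: 4 events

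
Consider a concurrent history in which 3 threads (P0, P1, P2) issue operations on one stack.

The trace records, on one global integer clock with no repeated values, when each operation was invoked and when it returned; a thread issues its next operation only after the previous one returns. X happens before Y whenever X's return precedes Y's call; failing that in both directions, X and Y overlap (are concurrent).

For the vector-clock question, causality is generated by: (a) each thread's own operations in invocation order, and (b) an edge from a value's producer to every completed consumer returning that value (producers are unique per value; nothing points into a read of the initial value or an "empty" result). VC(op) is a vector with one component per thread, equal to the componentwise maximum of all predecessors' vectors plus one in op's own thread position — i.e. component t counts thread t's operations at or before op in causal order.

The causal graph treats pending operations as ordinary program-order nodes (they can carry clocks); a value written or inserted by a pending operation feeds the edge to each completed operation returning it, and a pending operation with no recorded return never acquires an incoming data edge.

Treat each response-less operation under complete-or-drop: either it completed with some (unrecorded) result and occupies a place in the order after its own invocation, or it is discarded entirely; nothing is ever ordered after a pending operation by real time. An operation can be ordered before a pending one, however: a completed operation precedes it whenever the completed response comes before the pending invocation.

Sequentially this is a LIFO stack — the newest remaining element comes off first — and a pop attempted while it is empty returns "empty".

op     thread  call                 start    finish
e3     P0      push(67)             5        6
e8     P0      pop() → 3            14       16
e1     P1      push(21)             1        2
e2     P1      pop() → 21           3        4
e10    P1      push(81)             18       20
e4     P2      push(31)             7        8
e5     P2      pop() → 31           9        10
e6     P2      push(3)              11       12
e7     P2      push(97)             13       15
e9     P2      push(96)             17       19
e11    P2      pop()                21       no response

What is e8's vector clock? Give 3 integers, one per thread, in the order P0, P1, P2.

(2, 0, 3)

e4, invoked 7, has no incoming edges; only P2's bump applies → (0, 0, 1)
e1, invoked 1, has no incoming edges; only P1's bump applies → (0, 1, 0)
e3, invoked 5, has no incoming edges; only P0's bump applies → (1, 0, 0)
VC(e5, invoked at 9): max of VC(e4)=(0, 0, 1), then +1 on thread P2 → (0, 0, 2)
VC(e2, invoked at 3): max of VC(e1)=(0, 1, 0), then +1 on thread P1 → (0, 2, 0)
VC(e6, invoked at 11): max of VC(e5)=(0, 0, 2), then +1 on thread P2 → (0, 0, 3)
VC(e10, invoked at 18): max of VC(e2)=(0, 2, 0), then +1 on thread P1 → (0, 3, 0)
VC(e7, invoked at 13): max of VC(e6)=(0, 0, 3), then +1 on thread P2 → (0, 0, 4)
VC(e9, invoked at 17): max of VC(e7)=(0, 0, 4), then +1 on thread P2 → (0, 0, 5)
VC(e8, invoked at 14): max of VC(e3)=(1, 0, 0), VC(e6)=(0, 0, 3), then +1 on thread P0 → (2, 0, 3)
VC(e11, invoked at 21): max of VC(e9)=(0, 0, 5), then +1 on thread P2 → (0, 0, 6)
target: VC(e8) = (2, 0, 3)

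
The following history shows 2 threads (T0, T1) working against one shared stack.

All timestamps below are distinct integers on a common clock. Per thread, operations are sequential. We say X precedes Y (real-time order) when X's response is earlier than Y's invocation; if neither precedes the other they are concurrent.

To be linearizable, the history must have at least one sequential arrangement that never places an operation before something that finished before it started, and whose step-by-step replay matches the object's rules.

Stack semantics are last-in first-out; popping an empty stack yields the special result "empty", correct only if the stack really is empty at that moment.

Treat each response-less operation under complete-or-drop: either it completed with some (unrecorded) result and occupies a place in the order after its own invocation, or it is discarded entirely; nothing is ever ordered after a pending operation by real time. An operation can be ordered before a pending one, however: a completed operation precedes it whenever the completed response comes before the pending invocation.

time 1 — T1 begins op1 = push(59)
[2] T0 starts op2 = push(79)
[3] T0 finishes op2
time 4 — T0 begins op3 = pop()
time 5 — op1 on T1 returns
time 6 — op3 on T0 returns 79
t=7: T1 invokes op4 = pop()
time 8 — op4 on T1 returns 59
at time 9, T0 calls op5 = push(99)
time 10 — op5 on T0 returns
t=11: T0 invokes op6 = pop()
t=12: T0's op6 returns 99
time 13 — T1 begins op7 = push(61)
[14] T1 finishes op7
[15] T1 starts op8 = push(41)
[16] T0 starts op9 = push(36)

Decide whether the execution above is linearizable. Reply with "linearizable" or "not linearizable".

linearizable

a witness: op1, op2, op3, op4, op5, op6, op7
1. op1 push(59), leaving stack <59>
2. op2 push(79), leaving stack <59,79>
3. op3 pop() → 79, leaving stack <59>
4. op4 pop() → 59, leaving stack <>
5. op5 push(99), leaving stack <99>
6. op6 pop() → 99, leaving stack <>
7. op7 push(61), leaving stack <61>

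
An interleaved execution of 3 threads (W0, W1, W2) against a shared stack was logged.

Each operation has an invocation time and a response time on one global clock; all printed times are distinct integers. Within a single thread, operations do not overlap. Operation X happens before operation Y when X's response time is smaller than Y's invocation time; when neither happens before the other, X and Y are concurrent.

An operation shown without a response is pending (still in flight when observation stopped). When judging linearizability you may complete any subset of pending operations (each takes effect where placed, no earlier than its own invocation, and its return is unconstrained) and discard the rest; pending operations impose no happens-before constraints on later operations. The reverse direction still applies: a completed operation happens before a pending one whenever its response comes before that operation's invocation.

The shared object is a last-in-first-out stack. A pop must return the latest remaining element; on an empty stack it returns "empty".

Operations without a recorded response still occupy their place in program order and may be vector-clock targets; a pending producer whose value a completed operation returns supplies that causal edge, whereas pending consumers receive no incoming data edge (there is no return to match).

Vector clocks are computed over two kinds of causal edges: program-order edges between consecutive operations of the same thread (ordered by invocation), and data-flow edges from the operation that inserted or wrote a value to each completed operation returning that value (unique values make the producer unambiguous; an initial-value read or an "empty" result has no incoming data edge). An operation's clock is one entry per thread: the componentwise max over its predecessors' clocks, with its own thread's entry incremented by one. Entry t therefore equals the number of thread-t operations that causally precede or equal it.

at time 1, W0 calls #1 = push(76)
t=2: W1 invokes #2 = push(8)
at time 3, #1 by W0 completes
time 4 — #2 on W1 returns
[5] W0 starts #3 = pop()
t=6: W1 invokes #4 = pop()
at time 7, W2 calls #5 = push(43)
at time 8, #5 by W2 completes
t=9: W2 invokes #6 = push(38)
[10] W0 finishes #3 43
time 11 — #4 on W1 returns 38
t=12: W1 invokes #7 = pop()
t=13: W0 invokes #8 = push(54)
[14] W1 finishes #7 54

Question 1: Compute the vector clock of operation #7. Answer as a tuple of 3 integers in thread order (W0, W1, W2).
(3, 3, 2)

no predecessors for #5 (invoked 7): W2 increments from zero → (0, 0, 1)
no predecessors for #2 (invoked 2): W1 increments from zero → (0, 1, 0)
no predecessors for #1 (invoked 1): W0 increments from zero → (1, 0, 0)
from VC(#5)=(0, 0, 1), #6 (invoked 9) maxes components and bumps W2 → (0, 0, 2)
from VC(#1)=(1, 0, 0), VC(#5)=(0, 0, 1), #3 (invoked 5) maxes components and bumps W0 → (2, 0, 1)
from VC(#2)=(0, 1, 0), VC(#6)=(0, 0, 2), #4 (invoked 6) maxes components and bumps W1 → (0, 2, 2)
from VC(#3)=(2, 0, 1), #8 (invoked 13) maxes components and bumps W0 → (3, 0, 1)
from VC(#4)=(0, 2, 2), VC(#8)=(3, 0, 1), #7 (invoked 12) maxes components and bumps W1 → (3, 3, 2)
target: VC(#7) = (3, 3, 2)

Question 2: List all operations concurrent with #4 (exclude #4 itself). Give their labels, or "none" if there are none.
#3, #5, #6

#4 spans [6,11]: anything still running between times 6 and 11 counts as concurrent
#1 [1,3]: before
#2 [2,4]: before
#3 [5,10]: concurrent
#5 [7,8]: concurrent
#6 [9,…): concurrent
#7 [12,14]: after
#8 [13,…): after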